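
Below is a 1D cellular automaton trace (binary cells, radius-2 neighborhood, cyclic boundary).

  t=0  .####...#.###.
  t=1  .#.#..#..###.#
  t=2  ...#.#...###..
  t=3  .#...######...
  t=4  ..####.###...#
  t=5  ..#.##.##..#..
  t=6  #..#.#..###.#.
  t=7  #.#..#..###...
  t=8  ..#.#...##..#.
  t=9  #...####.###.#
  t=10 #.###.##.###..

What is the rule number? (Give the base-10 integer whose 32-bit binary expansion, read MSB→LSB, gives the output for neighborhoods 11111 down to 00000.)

3801512330

  [31] ##### => #  t=3,i=7
  [30] ####. => #  t=0,i=3
  [29] ###.# => #  t=1,i=11
  [28] ###.. => .  t=0,i=4
  [27] ##.## => .  t=4,i=6
  [26] ##.#. => .  t=1,i=12
  [25] ##..# => #  t=0,i=13
  [24] ##... => .  t=0,i=5
  [23] #.### => #  t=0,i=10
  [22] #.##. => .  t=5,i=4
  [21] #.#.# => .  t=1,i=1
  [20] #.#.. => #  t=1,i=3
  [19] #..## => .  t=0,i=0
  [18] #..#. => #  t=1,i=5
  [17] #...# => #  t=0,i=6
  [16] #.... => .  t=2,i=13
  [15] .#### => .  t=0,i=2
  [14] .###. => #  t=0,i=11
  [13] .##.# => #  t=5,i=5
  [12] .##.. => #  t=5,i=8
  [11] .#.## => #  t=0,i=9
  [10] .#.#. => .  t=1,i=0
  [9] .#..# => .  t=1,i=4
  [8] .#... => #  t=2,i=6
  [7] ..### => #  t=0,i=1
  [6] ..##. => .  t=8,i=8
  [5] ..#.# => .  t=0,i=8
  [4] ..#.. => .  t=1,i=6
  [3] ...## => #  t=2,i=8
  [2] ...#. => .  t=0,i=7
  [1] ....# => #  t=2,i=1
  [0] ..... => .  t=2,i=0
  bits 11100010100101100111100110001010 = 3801512330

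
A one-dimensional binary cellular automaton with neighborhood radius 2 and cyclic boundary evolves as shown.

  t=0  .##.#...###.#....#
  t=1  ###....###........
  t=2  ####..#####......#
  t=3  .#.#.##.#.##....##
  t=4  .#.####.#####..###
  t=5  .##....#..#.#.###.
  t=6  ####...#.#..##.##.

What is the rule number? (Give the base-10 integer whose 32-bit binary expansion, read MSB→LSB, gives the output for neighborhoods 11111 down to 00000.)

  #####|#  b31=1 t=2,i=1
  ####.|.  b30=0 t=2,i=2
  ###.#|.  b29=0 t=0,i=10
  ###..|#  b28=1 t=1,i=2
  ##.##|#  b27=1 t=4,i=7
  ##.#.|.  b26=0 t=0,i=3
  ##..#|.  b25=0 t=2,i=4
  ##...|#  b24=1 t=1,i=3
  #.###|.  b23=0 t=4,i=3
  #.##.|#  b22=1 t=0,i=1
  #.#.#|#  b21=1 t=3,i=1
  #.#..|.  b20=0 t=0,i=4
  #..##|#  b19=1 t=2,i=5
  #..#.|#  b18=1 t=5,i=9
  #...#|.  b17=0 t=0,i=6
  #....|.  b16=0 t=0,i=14
  .####|.  b15=0 t=2,i=0
  .###.|#  b14=1 t=0,i=9
  .##.#|#  b13=1 t=0,i=2
  .##..|#  b12=1 t=3,i=11
  .#.##|#  b11=1 t=0,i=0
  .#.#.|.  b10=0 t=3,i=2
  .#..#|.  b9=0 t=5,i=8
  .#...|.  b8=0 t=0,i=5
  ..###|#  b7=1 t=0,i=8
  ..##.|#  b6=1 t=3,i=16
  ..#.#|.  b5=0 t=0,i=17
  ..#..|#  b4=1 t=5,i=7
  ...##|#  b3=1 t=0,i=7
  ...#.|.  b2=0 t=0,i=16
  ....#|.  b1=0 t=0,i=15
  .....|.  b0=0 t=1,i=12
  bits 10011001011011000111100011011000 = 2574022872

2574022872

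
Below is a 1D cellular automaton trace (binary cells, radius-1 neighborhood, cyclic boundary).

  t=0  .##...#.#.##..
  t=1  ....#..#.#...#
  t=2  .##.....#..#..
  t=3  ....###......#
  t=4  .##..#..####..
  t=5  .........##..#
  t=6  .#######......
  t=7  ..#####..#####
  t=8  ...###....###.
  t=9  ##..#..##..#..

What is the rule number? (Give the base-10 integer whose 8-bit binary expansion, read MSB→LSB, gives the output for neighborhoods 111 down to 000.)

  ### -> #   bit 7 = 1  t=3,i=5
  ##. -> .   bit 6 = 0  t=0,i=2
  #.# -> #   bit 5 = 1  t=0,i=7
  #.. -> .   bit 4 = 0  t=0,i=3
  .## -> .   bit 3 = 0  t=0,i=1
  .#. -> .   bit 2 = 0  t=0,i=6
  ..# -> .   bit 1 = 0  t=0,i=0
  ... -> #   bit 0 = 1  t=0,i=4
  bits 10100001 = 161

161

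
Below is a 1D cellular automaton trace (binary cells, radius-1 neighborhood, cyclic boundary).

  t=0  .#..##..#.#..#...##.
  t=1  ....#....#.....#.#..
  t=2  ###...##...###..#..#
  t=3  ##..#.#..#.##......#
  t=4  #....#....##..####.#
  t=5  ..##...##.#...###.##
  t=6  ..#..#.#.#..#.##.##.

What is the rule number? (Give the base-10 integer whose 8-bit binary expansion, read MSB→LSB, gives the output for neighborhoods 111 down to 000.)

  ###|#  b7=1 t=2,i=0
  ##.|.  b6=0 t=0,i=5
  #.#|#  b5=1 t=0,i=9
  #..|.  b4=0 t=0,i=2
  .##|#  b3=1 t=0,i=4
  .#.|.  b2=0 t=0,i=1
  ..#|.  b1=0 t=0,i=0
  ...|#  b0=1 t=0,i=15
  bits 10101001 = 169

169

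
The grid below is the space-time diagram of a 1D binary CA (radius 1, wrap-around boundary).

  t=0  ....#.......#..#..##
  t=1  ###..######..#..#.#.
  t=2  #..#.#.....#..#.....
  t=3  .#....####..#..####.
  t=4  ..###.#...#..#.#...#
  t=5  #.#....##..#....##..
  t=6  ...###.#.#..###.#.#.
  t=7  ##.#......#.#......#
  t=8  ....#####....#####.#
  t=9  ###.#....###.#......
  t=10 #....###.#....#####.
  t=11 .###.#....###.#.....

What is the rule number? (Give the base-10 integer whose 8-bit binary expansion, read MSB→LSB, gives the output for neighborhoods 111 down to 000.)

25

  nb ###: next=.  (t=1,i=1, bit7=0)
  nb ##.: next=.  (t=0,i=19, bit6=0)
  nb #.#: next=.  (t=1,i=17, bit5=0)
  nb #..: next=#  (t=0,i=0, bit4=1)
  nb .##: next=#  (t=0,i=18, bit3=1)
  nb .#.: next=.  (t=0,i=4, bit2=0)
  nb ..#: next=.  (t=0,i=3, bit1=0)
  nb ...: next=#  (t=0,i=1, bit0=1)
  bits 00011001 = 25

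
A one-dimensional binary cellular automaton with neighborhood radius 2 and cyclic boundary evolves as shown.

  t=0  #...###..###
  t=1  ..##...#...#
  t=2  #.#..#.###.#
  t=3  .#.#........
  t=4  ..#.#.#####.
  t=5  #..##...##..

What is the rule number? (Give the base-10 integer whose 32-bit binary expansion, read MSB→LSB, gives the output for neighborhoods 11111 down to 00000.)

3324118873

  nb #####: next=#  (t=4,i=8, bit31=1)
  nb ####.: next=#  (t=0,i=11, bit30=1)
  nb ###.#: next=.  (t=2,i=9, bit29=0)
  nb ###..: next=.  (t=0,i=0, bit28=0)
  nb ##.##: next=.  (t=2,i=10, bit27=0)
  nb ##.#.: next=#  (t=2,i=1, bit26=1)
  nb ##..#: next=#  (t=0,i=7, bit25=1)
  nb ##...: next=.  (t=0,i=1, bit24=0)
  nb #.###: next=.  (t=2,i=7, bit23=0)
  nb #.##.: next=.  (t=2,i=11, bit22=0)
  nb #.#.#: next=#  (t=4,i=4, bit21=1)
  nb #.#..: next=.  (t=2,i=2, bit20=0)
  nb #..##: next=.  (t=0,i=8, bit19=0)
  nb #..#.: next=.  (t=2,i=4, bit18=0)
  nb #...#: next=#  (t=0,i=2, bit17=1)
  nb #....: next=.  (t=3,i=5, bit16=0)
  nb .####: next=.  (t=0,i=10, bit15=0)
  nb .###.: next=.  (t=0,i=5, bit14=0)
  nb .##.#: next=.  (t=2,i=0, bit13=0)
  nb .##..: next=.  (t=1,i=3, bit12=0)
  nb .#.##: next=.  (t=2,i=6, bit11=0)
  nb .#.#.: next=#  (t=3,i=2, bit10=1)
  nb .#..#: next=#  (t=1,i=0, bit9=1)
  nb .#...: next=#  (t=1,i=8, bit8=1)
  nb ..###: next=.  (t=0,i=4, bit7=0)
  nb ..##.: next=#  (t=1,i=2, bit6=1)
  nb ..#.#: next=.  (t=2,i=5, bit5=0)
  nb ..#..: next=#  (t=1,i=7, bit4=1)
  nb ...##: next=#  (t=0,i=3, bit3=1)
  nb ...#.: next=.  (t=1,i=6, bit2=0)
  nb ....#: next=.  (t=3,i=11, bit1=0)
  nb .....: next=#  (t=3,i=6, bit0=1)
  bits 11000110001000100000011101011001 = 3324118873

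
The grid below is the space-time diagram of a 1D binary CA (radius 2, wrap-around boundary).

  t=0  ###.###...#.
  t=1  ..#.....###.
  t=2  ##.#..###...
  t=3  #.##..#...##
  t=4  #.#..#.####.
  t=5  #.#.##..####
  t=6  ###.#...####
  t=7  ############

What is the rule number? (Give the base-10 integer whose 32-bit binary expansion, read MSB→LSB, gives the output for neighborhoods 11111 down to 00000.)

  ##### -> #   bit 31 = 1  t=5,i=10
  ####. -> #   bit 30 = 1  t=4,i=9
  ###.# -> #   bit 29 = 1  t=0,i=2
  ###.. -> .   bit 28 = 0  t=0,i=6
  ##.## -> .   bit 27 = 0  t=0,i=3
  ##.#. -> #   bit 26 = 1  t=2,i=2
  ##..# -> .   bit 25 = 0  t=3,i=4
  ##... -> .   bit 24 = 0  t=0,i=7
  #.### -> .   bit 23 = 0  t=0,i=0
  #.##. -> #   bit 22 = 1  t=3,i=2
  #.#.# -> #   bit 21 = 1  t=4,i=0
  #.#.. -> #   bit 20 = 1  t=2,i=3
  #..## -> .   bit 19 = 0  t=2,i=5
  #..#. -> #   bit 18 = 1  t=3,i=5
  #...# -> #   bit 17 = 1  t=0,i=8
  #.... -> .   bit 16 = 0  t=1,i=4
  .#### -> #   bit 15 = 1  t=4,i=8
  .###. -> .   bit 14 = 0  t=0,i=1
  .##.# -> .   bit 13 = 0  t=2,i=1
  .##.. -> .   bit 12 = 0  t=3,i=3
  .#.## -> .   bit 11 = 0  t=0,i=11
  .#.#. -> .   bit 10 = 0  t=4,i=1
  .#..# -> .   bit 9 = 0  t=2,i=4
  .#... -> #   bit 8 = 1  t=1,i=3
  ..### -> #   bit 7 = 1  t=1,i=8
  ..##. -> #   bit 6 = 1  t=2,i=0
  ..#.# -> #   bit 5 = 1  t=0,i=10
  ..#.. -> .   bit 4 = 0  t=1,i=2
  ...## -> #   bit 3 = 1  t=1,i=7
  ...#. -> #   bit 2 = 1  t=0,i=9
  ....# -> #   bit 1 = 1  t=1,i=6
  ..... -> .   bit 0 = 0  t=1,i=5
  bits 11100100011101101000000111101110 = 3832971758

3832971758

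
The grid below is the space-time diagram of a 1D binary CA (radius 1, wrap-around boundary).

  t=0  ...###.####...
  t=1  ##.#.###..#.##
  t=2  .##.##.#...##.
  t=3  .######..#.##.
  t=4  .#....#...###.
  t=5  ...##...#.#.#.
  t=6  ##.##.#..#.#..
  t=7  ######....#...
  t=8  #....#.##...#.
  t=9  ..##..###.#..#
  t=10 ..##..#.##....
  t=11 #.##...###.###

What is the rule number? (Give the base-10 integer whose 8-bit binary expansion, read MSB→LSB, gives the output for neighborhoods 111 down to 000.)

105

  ###|.  b7=0 t=0,i=4
  ##.|#  b6=1 t=0,i=5
  #.#|#  b5=1 t=0,i=6
  #..|.  b4=0 t=0,i=11
  .##|#  b3=1 t=0,i=3
  .#.|.  b2=0 t=1,i=3
  ..#|.  b1=0 t=0,i=2
  ...|#  b0=1 t=0,i=0
  bits 01101001 = 105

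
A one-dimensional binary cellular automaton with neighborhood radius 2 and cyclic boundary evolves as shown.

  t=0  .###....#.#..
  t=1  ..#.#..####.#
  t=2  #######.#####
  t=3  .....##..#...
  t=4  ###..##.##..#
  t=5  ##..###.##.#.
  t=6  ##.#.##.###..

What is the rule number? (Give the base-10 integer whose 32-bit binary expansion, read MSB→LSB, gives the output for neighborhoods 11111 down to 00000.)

  [31] ##### => .  t=2,i=0
  [30] ####. => #  t=1,i=9
  [29] ###.# => #  t=1,i=10
  [28] ###.. => .  t=0,i=3
  [27] ##.## => .  t=2,i=7
  [26] ##.#. => #  t=1,i=11
  [25] ##..# => .  t=3,i=7
  [24] ##... => #  t=0,i=4
  [23] #.### => .  t=2,i=8
  [22] #.##. => #  t=4,i=8
  [21] #.#.# => .  t=5,i=11
  [20] #.#.. => #  t=0,i=10
  [19] #..## => #  t=1,i=6
  [18] #..#. => #  t=1,i=1
  [17] #...# => #  t=0,i=12
  [16] #.... => .  t=0,i=5
  [15] .#### => #  t=1,i=8
  [14] .###. => #  t=0,i=2
  [13] .##.# => #  t=4,i=6
  [12] .##.. => #  t=3,i=6
  [11] .#.## => .  t=5,i=12
  [10] .#.#. => #  t=0,i=9
  [9] .#..# => #  t=1,i=0
  [8] .#... => .  t=0,i=11
  [7] ..### => .  t=0,i=1
  [6] ..##. => #  t=3,i=5
  [5] ..#.# => #  t=0,i=8
  [4] ..#.. => #  t=3,i=9
  [3] ...## => .  t=0,i=0
  [2] ...#. => #  t=0,i=7
  [1] ....# => .  t=0,i=6
  [0] ..... => #  t=3,i=0
  bits 01100101010111101111011001110101 = 1700722293

1700722293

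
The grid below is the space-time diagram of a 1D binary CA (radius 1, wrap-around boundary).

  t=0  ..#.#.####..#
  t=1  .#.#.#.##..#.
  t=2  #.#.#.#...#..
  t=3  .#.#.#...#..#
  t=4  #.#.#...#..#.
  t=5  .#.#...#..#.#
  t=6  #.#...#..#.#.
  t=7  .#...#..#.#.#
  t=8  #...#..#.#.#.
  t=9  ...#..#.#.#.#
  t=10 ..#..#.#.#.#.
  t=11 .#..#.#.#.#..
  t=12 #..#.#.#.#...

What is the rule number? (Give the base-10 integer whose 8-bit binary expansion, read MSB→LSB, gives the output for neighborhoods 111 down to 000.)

162

  nb ###: next=#  (t=0,i=7, bit7=1)
  nb ##.: next=.  (t=0,i=9, bit6=0)
  nb #.#: next=#  (t=0,i=3, bit5=1)
  nb #..: next=.  (t=0,i=0, bit4=0)
  nb .##: next=.  (t=0,i=6, bit3=0)
  nb .#.: next=.  (t=0,i=2, bit2=0)
  nb ..#: next=#  (t=0,i=1, bit1=1)
  nb ...: next=.  (t=2,i=8, bit0=0)
  bits 10100010 = 162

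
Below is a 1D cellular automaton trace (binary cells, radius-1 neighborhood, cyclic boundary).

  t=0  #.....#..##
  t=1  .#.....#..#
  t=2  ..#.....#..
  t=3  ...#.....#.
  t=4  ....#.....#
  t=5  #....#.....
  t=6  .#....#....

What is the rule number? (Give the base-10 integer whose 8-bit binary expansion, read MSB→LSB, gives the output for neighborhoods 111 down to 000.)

  ###|#  b7=1 t=0,i=10
  ##.|.  b6=0 t=0,i=0
  #.#|.  b5=0 t=1,i=0
  #..|#  b4=1 t=0,i=1
  .##|.  b3=0 t=0,i=9
  .#.|.  b2=0 t=0,i=6
  ..#|.  b1=0 t=0,i=5
  ...|.  b0=0 t=0,i=2
  bits 10010000 = 144

144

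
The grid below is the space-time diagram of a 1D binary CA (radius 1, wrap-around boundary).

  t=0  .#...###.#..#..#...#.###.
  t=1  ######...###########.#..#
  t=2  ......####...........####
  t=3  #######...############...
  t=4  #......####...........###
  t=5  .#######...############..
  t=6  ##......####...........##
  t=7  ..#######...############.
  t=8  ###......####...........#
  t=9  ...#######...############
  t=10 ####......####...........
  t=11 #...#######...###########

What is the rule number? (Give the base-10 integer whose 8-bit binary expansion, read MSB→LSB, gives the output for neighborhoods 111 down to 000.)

31

  [7] ### => .  t=0,i=6
  [6] ##. => .  t=0,i=7
  [5] #.# => .  t=0,i=8
  [4] #.. => #  t=0,i=2
  [3] .## => #  t=0,i=5
  [2] .#. => #  t=0,i=1
  [1] ..# => #  t=0,i=0
  [0] ... => #  t=0,i=3
  bits 00011111 = 31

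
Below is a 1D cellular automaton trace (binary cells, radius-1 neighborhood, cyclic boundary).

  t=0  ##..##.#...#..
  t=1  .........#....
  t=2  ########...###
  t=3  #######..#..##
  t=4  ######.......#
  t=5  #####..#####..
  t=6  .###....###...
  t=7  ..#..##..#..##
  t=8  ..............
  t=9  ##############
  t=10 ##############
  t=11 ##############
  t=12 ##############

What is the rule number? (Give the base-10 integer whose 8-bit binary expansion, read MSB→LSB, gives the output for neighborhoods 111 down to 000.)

129

  ###|#  b7=1 t=2,i=0
  ##.|.  b6=0 t=0,i=1
  #.#|.  b5=0 t=0,i=6
  #..|.  b4=0 t=0,i=2
  .##|.  b3=0 t=0,i=0
  .#.|.  b2=0 t=0,i=7
  ..#|.  b1=0 t=0,i=3
  ...|#  b0=1 t=0,i=9
  bits 10000001 = 129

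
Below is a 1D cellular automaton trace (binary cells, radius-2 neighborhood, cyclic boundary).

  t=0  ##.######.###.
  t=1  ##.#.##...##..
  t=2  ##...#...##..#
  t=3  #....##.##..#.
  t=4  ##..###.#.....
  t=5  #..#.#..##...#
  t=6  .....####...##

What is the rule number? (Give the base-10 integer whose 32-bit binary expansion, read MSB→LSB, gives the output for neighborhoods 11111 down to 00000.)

2161664856

  [31] ##### => #  t=0,i=5
  [30] ####. => .  t=0,i=7
  [29] ###.# => .  t=0,i=8
  [28] ###.. => .  t=2,i=1
  [27] ##.## => .  t=0,i=2
  [26] ##.#. => .  t=1,i=2
  [25] ##..# => .  t=1,i=12
  [24] ##... => .  t=1,i=7
  [23] #.### => #  t=0,i=3
  [22] #.##. => #  t=0,i=0
  [21] #.#.# => .  t=1,i=3
  [20] #.#.. => #  t=3,i=0
  [19] #..## => #  t=1,i=13
  [18] #..#. => .  t=3,i=11
  [17] #...# => .  t=1,i=8
  [16] #.... => .  t=3,i=2
  [15] .#### => .  t=0,i=4
  [14] .###. => #  t=0,i=11
  [13] .##.# => #  t=0,i=1
  [12] .##.. => .  t=1,i=6
  [11] .#.## => .  t=1,i=4
  [10] .#.#. => .  t=3,i=13
  [9] .#..# => #  t=5,i=6
  [8] .#... => #  t=2,i=6
  [7] ..### => .  t=2,i=13
  [6] ..##. => #  t=1,i=0
  [5] ..#.# => .  t=3,i=12
  [4] ..#.. => #  t=2,i=5
  [3] ...## => #  t=1,i=9
  [2] ...#. => .  t=2,i=4
  [1] ....# => .  t=3,i=3
  [0] ..... => .  t=4,i=11
  bits 10000000110110000110001101011000 = 2161664856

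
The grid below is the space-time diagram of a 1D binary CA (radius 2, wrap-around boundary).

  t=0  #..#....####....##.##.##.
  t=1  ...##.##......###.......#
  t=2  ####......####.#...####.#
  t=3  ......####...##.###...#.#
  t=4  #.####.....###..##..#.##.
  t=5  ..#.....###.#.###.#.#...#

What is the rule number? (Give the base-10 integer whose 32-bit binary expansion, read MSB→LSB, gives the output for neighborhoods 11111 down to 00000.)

  nb #####: next=.  (t=2,i=1, bit31=0)
  nb ####.: next=.  (t=0,i=10, bit30=0)
  nb ###.#: next=#  (t=2,i=13, bit29=1)
  nb ###..: next=.  (t=0,i=11, bit28=0)
  nb ##.##: next=.  (t=0,i=18, bit27=0)
  nb ##.#.: next=#  (t=0,i=24, bit26=1)
  nb ##..#: next=#  (t=4,i=14, bit25=1)
  nb ##...: next=.  (t=0,i=12, bit24=0)
  nb #.###: next=#  (t=2,i=24, bit23=1)
  nb #.##.: next=.  (t=0,i=19, bit22=0)
  nb #.#.#: next=.  (t=4,i=0, bit21=0)
  nb #.#..: next=.  (t=0,i=0, bit20=0)
  nb #..##: next=#  (t=4,i=15, bit19=1)
  nb #..#.: next=.  (t=0,i=2, bit18=0)
  nb #...#: next=#  (t=1,i=1, bit17=1)
  nb #....: next=.  (t=0,i=5, bit16=0)
  nb .####: next=.  (t=0,i=9, bit15=0)
  nb .###.: next=#  (t=1,i=15, bit14=1)
  nb .##.#: next=.  (t=0,i=17, bit13=0)
  nb .##..: next=.  (t=1,i=7, bit12=0)
  nb .#.##: next=.  (t=4,i=1, bit11=0)
  nb .#.#.: next=#  (t=3,i=23, bit10=1)
  nb .#..#: next=.  (t=0,i=1, bit9=0)
  nb .#...: next=#  (t=0,i=4, bit8=1)
  nb ..###: next=.  (t=0,i=8, bit7=0)
  nb ..##.: next=#  (t=0,i=16, bit6=1)
  nb ..#.#: next=#  (t=3,i=22, bit5=1)
  nb ..#..: next=#  (t=0,i=3, bit4=1)
  nb ...##: next=#  (t=0,i=7, bit3=1)
  nb ...#.: next=.  (t=1,i=23, bit2=0)
  nb ....#: next=#  (t=0,i=6, bit1=1)
  nb .....: next=#  (t=1,i=10, bit0=1)
  bits 00100110100010100100010101111011 = 646595963

646595963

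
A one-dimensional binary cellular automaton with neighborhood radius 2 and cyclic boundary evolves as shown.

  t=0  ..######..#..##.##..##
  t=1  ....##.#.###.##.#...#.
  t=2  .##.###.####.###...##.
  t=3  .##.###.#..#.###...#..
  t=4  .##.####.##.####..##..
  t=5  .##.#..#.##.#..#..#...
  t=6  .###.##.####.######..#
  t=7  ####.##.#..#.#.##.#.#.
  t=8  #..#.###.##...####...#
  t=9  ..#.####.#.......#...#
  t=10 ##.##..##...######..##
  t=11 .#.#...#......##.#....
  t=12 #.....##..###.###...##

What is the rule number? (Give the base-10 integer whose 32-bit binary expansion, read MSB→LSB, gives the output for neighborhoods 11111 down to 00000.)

  ##### -> #   bit 31 = 1  t=0,i=4
  ####. -> .   bit 30 = 0  t=0,i=6
  ###.# -> #   bit 29 = 1  t=1,i=11
  ###.. -> #   bit 28 = 1  t=0,i=7
  ##.## -> .   bit 27 = 0  t=0,i=15
  ##.#. -> #   bit 26 = 1  t=1,i=6
  ##..# -> .   bit 25 = 0  t=0,i=0
  ##... -> .   bit 24 = 0  t=2,i=16
  #.### -> #   bit 23 = 1  t=1,i=9
  #.##. -> #   bit 22 = 1  t=0,i=16
  #.#.# -> .   bit 21 = 0  t=1,i=7
  #.#.. -> .   bit 20 = 0  t=1,i=16
  #..## -> .   bit 19 = 0  t=0,i=1
  #..#. -> #   bit 18 = 1  t=0,i=9
  #...# -> .   bit 17 = 0  t=1,i=18
  #.... -> .   bit 16 = 0  t=1,i=0
  .#### -> .   bit 15 = 0  t=0,i=3
  .###. -> #   bit 14 = 1  t=1,i=10
  .##.# -> #   bit 13 = 1  t=0,i=14
  .##.. -> .   bit 12 = 0  t=0,i=17
  .#.## -> #   bit 11 = 1  t=1,i=8
  .#.#. -> .   bit 10 = 0  t=7,i=12
  .#..# -> #   bit 9 = 1  t=0,i=11
  .#... -> .   bit 8 = 0  t=1,i=17
  ..### -> .   bit 7 = 0  t=0,i=2
  ..##. -> #   bit 6 = 1  t=0,i=13
  ..#.# -> .   bit 5 = 0  t=3,i=11
  ..#.. -> #   bit 4 = 1  t=0,i=10
  ...## -> .   bit 3 = 0  t=1,i=3
  ...#. -> #   bit 2 = 1  t=1,i=19
  ....# -> #   bit 1 = 1  t=1,i=2
  ..... -> #   bit 0 = 1  t=1,i=1
  bits 10110100110001000110101001010111 = 3032771159

3032771159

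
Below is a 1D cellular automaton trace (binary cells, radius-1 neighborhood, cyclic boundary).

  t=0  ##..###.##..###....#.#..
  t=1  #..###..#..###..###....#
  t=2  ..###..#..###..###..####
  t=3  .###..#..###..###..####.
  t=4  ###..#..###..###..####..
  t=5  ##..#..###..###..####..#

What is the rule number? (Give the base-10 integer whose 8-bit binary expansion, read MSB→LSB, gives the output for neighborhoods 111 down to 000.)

  [7] ### => #  t=0,i=5
  [6] ##. => .  t=0,i=1
  [5] #.# => .  t=0,i=7
  [4] #.. => .  t=0,i=2
  [3] .## => #  t=0,i=0
  [2] .#. => .  t=0,i=19
  [1] ..# => #  t=0,i=3
  [0] ... => #  t=0,i=16
  bits 10001011 = 139

139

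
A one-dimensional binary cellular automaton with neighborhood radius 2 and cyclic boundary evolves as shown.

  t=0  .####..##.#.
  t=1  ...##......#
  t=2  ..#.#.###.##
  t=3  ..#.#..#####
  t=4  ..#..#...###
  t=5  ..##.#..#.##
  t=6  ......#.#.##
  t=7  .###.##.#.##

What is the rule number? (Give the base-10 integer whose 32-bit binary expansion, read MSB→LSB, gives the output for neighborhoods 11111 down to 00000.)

4167127613

  ##### -> #   bit 31 = 1  t=3,i=9
  ####. -> #   bit 30 = 1  t=0,i=3
  ###.# -> #   bit 29 = 1  t=2,i=8
  ###.. -> #   bit 28 = 1  t=0,i=4
  ##.## -> #   bit 27 = 1  t=2,i=9
  ##.#. -> .   bit 26 = 0  t=0,i=9
  ##..# -> .   bit 25 = 0  t=0,i=5
  ##... -> .   bit 24 = 0  t=1,i=5
  #.### -> .   bit 23 = 0  t=2,i=6
  #.##. -> #   bit 22 = 1  t=2,i=10
  #.#.# -> #   bit 21 = 1  t=2,i=4
  #.#.. -> .   bit 20 = 0  t=0,i=10
  #..## -> .   bit 19 = 0  t=0,i=0
  #..#. -> .   bit 18 = 0  t=2,i=1
  #...# -> .   bit 17 = 0  t=1,i=1
  #.... -> #   bit 16 = 1  t=1,i=6
  .#### -> .   bit 15 = 0  t=0,i=2
  .###. -> #   bit 14 = 1  t=2,i=7
  .##.# -> .   bit 13 = 0  t=0,i=8
  .##.. -> #   bit 12 = 1  t=1,i=4
  .#.## -> .   bit 11 = 0  t=2,i=5
  .#.#. -> .   bit 10 = 0  t=2,i=3
  .#..# -> #   bit 9 = 1  t=0,i=11
  .#... -> .   bit 8 = 0  t=1,i=0
  ..### -> .   bit 7 = 0  t=0,i=1
  ..##. -> .   bit 6 = 0  t=0,i=7
  ..#.# -> #   bit 5 = 1  t=2,i=2
  ..#.. -> #   bit 4 = 1  t=1,i=11
  ...## -> #   bit 3 = 1  t=1,i=2
  ...#. -> #   bit 2 = 1  t=1,i=10
  ....# -> .   bit 1 = 0  t=1,i=9
  ..... -> #   bit 0 = 1  t=1,i=7
  bits 11111000011000010101001000111101 = 4167127613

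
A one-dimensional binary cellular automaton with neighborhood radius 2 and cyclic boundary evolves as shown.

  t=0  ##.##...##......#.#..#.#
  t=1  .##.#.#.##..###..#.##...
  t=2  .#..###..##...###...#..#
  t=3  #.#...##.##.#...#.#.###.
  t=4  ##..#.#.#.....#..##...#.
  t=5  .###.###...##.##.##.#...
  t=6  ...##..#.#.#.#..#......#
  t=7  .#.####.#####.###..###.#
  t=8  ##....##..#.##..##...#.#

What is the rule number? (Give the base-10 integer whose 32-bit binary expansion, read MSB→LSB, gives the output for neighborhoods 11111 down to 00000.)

3123058259

  nb #####: next=#  (t=7,i=10, bit31=1)
  nb ####.: next=.  (t=7,i=5, bit30=0)
  nb ###.#: next=#  (t=0,i=1, bit29=1)
  nb ###..: next=#  (t=1,i=14, bit28=1)
  nb ##.##: next=#  (t=0,i=2, bit27=1)
  nb ##.#.: next=.  (t=1,i=3, bit26=0)
  nb ##..#: next=#  (t=1,i=10, bit25=1)
  nb ##...: next=.  (t=0,i=5, bit24=0)
  nb #.###: next=.  (t=0,i=23, bit23=0)
  nb #.##.: next=.  (t=0,i=3, bit22=0)
  nb #.#.#: next=#  (t=1,i=4, bit21=1)
  nb #.#..: next=.  (t=0,i=18, bit20=0)
  nb #..##: next=.  (t=1,i=11, bit19=0)
  nb #..#.: next=#  (t=0,i=20, bit18=1)
  nb #...#: next=#  (t=0,i=6, bit17=1)
  nb #....: next=.  (t=0,i=11, bit16=0)
  nb .####: next=.  (t=7,i=4, bit15=0)
  nb .###.: next=.  (t=0,i=0, bit14=0)
  nb .##.#: next=.  (t=1,i=2, bit13=0)
  nb .##..: next=#  (t=0,i=4, bit12=1)
  nb .#.##: next=.  (t=0,i=22, bit11=0)
  nb .#.#.: next=#  (t=0,i=17, bit10=1)
  nb .#..#: next=#  (t=0,i=19, bit9=1)
  nb .#...: next=.  (t=3,i=3, bit8=0)
  nb ..###: next=.  (t=1,i=12, bit7=0)
  nb ..##.: next=#  (t=0,i=8, bit6=1)
  nb ..#.#: next=.  (t=0,i=16, bit5=0)
  nb ..#..: next=#  (t=2,i=20, bit4=1)
  nb ...##: next=.  (t=0,i=7, bit3=0)
  nb ...#.: next=.  (t=0,i=15, bit2=0)
  nb ....#: next=#  (t=0,i=14, bit1=1)
  nb .....: next=#  (t=0,i=12, bit0=1)
  bits 10111010001001100001011001010011 = 3123058259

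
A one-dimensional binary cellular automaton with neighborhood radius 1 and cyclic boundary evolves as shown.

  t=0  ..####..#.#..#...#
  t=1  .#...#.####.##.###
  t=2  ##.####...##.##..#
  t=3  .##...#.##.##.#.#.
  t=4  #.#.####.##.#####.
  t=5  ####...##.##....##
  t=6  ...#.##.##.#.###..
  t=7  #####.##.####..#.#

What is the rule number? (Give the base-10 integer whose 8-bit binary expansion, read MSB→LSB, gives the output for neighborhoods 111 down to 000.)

  ###|.  b7=0 t=0,i=3
  ##.|#  b6=1 t=0,i=5
  #.#|#  b5=1 t=0,i=9
  #..|.  b4=0 t=0,i=0
  .##|.  b3=0 t=0,i=2
  .#.|#  b2=1 t=0,i=8
  ..#|#  b1=1 t=0,i=1
  ...|#  b0=1 t=0,i=15
  bits 01100111 = 103

103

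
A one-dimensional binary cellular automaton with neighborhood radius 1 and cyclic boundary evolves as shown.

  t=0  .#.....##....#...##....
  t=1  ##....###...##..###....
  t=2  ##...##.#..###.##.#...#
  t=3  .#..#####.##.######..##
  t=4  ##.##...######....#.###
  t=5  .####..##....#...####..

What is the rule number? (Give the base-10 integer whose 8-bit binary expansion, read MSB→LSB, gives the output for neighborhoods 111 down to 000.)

  ### -> .   bit 7 = 0  t=1,i=7
  ##. -> #   bit 6 = 1  t=0,i=8
  #.# -> #   bit 5 = 1  t=2,i=7
  #.. -> .   bit 4 = 0  t=0,i=2
  .## -> #   bit 3 = 1  t=0,i=7
  .#. -> #   bit 2 = 1  t=0,i=1
  ..# -> #   bit 1 = 1  t=0,i=0
  ... -> .   bit 0 = 0  t=0,i=3
  bits 01101110 = 110

110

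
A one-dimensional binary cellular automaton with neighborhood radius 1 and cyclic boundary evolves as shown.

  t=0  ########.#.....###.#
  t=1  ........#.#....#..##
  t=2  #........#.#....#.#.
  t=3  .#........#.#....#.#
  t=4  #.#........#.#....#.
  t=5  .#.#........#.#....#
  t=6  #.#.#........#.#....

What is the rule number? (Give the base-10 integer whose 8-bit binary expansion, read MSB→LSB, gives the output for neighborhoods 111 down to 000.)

  nb ###: next=.  (t=0,i=0, bit7=0)
  nb ##.: next=.  (t=0,i=7, bit6=0)
  nb #.#: next=#  (t=0,i=8, bit5=1)
  nb #..: next=#  (t=0,i=10, bit4=1)
  nb .##: next=#  (t=0,i=15, bit3=1)
  nb .#.: next=.  (t=0,i=9, bit2=0)
  nb ..#: next=.  (t=0,i=14, bit1=0)
  nb ...: next=.  (t=0,i=11, bit0=0)
  bits 00111000 = 56

56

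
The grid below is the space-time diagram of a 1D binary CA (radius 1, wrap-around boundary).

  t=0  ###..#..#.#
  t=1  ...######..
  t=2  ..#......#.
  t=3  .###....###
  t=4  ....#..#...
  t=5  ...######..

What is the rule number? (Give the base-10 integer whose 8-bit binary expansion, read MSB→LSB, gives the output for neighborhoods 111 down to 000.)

22

  ###|.  b7=0 t=0,i=0
  ##.|.  b6=0 t=0,i=2
  #.#|.  b5=0 t=0,i=9
  #..|#  b4=1 t=0,i=3
  .##|.  b3=0 t=0,i=10
  .#.|#  b2=1 t=0,i=5
  ..#|#  b1=1 t=0,i=4
  ...|.  b0=0 t=1,i=0
  bits 00010110 = 22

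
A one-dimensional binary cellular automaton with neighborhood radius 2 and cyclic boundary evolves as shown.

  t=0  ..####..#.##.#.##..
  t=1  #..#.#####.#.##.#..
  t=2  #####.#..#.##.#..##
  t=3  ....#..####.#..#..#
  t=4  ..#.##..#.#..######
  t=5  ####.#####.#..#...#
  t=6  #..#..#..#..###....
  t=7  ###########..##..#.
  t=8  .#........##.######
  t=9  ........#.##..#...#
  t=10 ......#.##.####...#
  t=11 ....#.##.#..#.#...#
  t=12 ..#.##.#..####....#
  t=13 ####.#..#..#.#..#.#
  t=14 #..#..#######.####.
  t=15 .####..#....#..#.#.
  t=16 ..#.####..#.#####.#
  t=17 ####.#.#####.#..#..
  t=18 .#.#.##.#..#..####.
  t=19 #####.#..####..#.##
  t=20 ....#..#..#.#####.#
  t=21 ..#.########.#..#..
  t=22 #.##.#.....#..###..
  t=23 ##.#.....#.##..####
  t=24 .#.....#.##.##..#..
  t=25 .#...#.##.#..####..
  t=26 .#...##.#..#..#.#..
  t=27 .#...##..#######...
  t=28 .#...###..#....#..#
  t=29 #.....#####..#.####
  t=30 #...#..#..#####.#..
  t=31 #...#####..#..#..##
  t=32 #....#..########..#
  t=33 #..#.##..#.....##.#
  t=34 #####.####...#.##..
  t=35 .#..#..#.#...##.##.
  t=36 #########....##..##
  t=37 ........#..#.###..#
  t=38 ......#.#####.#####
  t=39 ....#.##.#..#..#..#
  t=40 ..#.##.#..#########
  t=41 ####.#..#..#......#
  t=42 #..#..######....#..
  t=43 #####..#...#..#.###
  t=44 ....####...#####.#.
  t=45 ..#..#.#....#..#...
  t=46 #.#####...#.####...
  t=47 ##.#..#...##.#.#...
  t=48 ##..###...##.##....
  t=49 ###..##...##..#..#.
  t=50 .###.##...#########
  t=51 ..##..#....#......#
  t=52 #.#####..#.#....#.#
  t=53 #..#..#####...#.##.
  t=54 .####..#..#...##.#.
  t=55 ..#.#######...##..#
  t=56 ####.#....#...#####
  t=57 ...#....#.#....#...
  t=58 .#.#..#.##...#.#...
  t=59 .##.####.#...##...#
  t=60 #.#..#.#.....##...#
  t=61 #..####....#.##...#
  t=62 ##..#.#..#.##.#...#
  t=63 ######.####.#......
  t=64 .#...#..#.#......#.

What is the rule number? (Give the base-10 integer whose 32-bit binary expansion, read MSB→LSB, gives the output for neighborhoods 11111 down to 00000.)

841285234

  #####|.  b31=0 t=1,i=7
  ####.|.  b30=0 t=0,i=4
  ###.#|#  b29=1 t=1,i=9
  ###..|#  b28=1 t=0,i=5
  ##.##|.  b27=0 t=5,i=4
  ##.#.|.  b26=0 t=0,i=12
  ##..#|#  b25=1 t=0,i=6
  ##...|.  b24=0 t=0,i=17
  #.###|.  b23=0 t=1,i=5
  #.##.|.  b22=0 t=0,i=10
  #.#.#|#  b21=1 t=0,i=13
  #.#..|.  b20=0 t=1,i=16
  #..##|.  b19=0 t=2,i=16
  #..#.|#  b18=1 t=0,i=7
  #...#|.  b17=0 t=5,i=16
  #....|.  b16=0 t=0,i=18
  .####|#  b15=1 t=0,i=3
  .###.|#  b14=1 t=6,i=13
  .##.#|#  b13=1 t=0,i=11
  .##..|#  b12=1 t=0,i=16
  .#.##|#  b11=1 t=0,i=9
  .#.#.|#  b10=1 t=4,i=9
  .#..#|#  b9=1 t=1,i=1
  .#...|.  b8=0 t=3,i=0
  ..###|.  b7=0 t=0,i=2
  ..##.|#  b6=1 t=7,i=13
  ..#.#|#  b5=1 t=0,i=8
  ..#..|#  b4=1 t=1,i=0
  ...##|.  b3=0 t=0,i=1
  ...#.|.  b2=0 t=3,i=3
  ....#|#  b1=1 t=0,i=0
  .....|.  b0=0 t=8,i=4
  bits 00110010001001001111111001110010 = 841285234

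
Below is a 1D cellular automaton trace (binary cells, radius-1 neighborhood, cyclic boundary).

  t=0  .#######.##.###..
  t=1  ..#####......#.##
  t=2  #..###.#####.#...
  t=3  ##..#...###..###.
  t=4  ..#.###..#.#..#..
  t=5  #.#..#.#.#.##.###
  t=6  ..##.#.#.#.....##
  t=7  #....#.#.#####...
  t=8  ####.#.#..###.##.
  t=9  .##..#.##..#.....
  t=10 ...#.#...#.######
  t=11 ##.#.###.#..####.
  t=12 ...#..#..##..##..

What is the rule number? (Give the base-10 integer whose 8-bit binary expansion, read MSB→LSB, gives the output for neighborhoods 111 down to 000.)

  nb ###: next=#  (t=0,i=2, bit7=1)
  nb ##.: next=.  (t=0,i=7, bit6=0)
  nb #.#: next=.  (t=0,i=8, bit5=0)
  nb #..: next=#  (t=0,i=15, bit4=1)
  nb .##: next=.  (t=0,i=1, bit3=0)
  nb .#.: next=#  (t=1,i=13, bit2=1)
  nb ..#: next=.  (t=0,i=0, bit1=0)
  nb ...: next=#  (t=0,i=16, bit0=1)
  bits 10010101 = 149

149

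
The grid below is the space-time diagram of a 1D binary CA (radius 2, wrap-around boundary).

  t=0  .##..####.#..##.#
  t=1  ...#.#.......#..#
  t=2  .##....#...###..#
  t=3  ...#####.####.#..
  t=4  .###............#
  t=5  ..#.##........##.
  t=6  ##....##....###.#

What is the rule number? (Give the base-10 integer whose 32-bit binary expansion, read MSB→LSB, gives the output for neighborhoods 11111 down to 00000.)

  ##### -> .   bit 31 = 0  t=3,i=5
  ####. -> .   bit 30 = 0  t=0,i=7
  ###.# -> .   bit 29 = 0  t=0,i=8
  ###.. -> .   bit 28 = 0  t=2,i=13
  ##.## -> .   bit 27 = 0  t=3,i=8
  ##.#. -> .   bit 26 = 0  t=0,i=9
  ##..# -> #   bit 25 = 1  t=0,i=3
  ##... -> #   bit 24 = 1  t=2,i=3
  #.### -> .   bit 23 = 0  t=3,i=9
  #.##. -> .   bit 22 = 0  t=0,i=1
  #.#.# -> #   bit 21 = 1  t=0,i=16
  #.#.. -> .   bit 20 = 0  t=0,i=10
  #..## -> .   bit 19 = 0  t=0,i=4
  #..#. -> .   bit 18 = 0  t=1,i=15
  #...# -> #   bit 17 = 1  t=1,i=1
  #.... -> #   bit 16 = 1  t=1,i=7
  .#### -> .   bit 15 = 0  t=0,i=6
  .###. -> #   bit 14 = 1  t=2,i=12
  .##.# -> .   bit 13 = 0  t=0,i=14
  .##.. -> .   bit 12 = 0  t=0,i=2
  .#.## -> .   bit 11 = 0  t=0,i=0
  .#.#. -> .   bit 10 = 0  t=1,i=4
  .#..# -> .   bit 9 = 0  t=0,i=11
  .#... -> .   bit 8 = 0  t=1,i=0
  ..### -> #   bit 7 = 1  t=0,i=5
  ..##. -> #   bit 6 = 1  t=0,i=13
  ..#.# -> .   bit 5 = 0  t=1,i=3
  ..#.. -> #   bit 4 = 1  t=1,i=13
  ...## -> #   bit 3 = 1  t=2,i=10
  ...#. -> #   bit 2 = 1  t=1,i=2
  ....# -> #   bit 1 = 1  t=1,i=11
  ..... -> .   bit 0 = 0  t=1,i=8
  bits 00000011001000110100000011011110 = 52642014

52642014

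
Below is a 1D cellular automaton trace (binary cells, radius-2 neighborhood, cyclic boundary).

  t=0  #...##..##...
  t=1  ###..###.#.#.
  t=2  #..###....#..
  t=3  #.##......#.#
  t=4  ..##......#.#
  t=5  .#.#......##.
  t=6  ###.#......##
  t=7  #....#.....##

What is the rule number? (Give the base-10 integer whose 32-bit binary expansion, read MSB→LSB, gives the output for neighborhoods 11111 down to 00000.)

  #####|#  b31=1 t=6,i=0
  ####.|.  b30=0 t=6,i=1
  ###.#|.  b29=0 t=1,i=7
  ###..|.  b28=0 t=1,i=2
  ##.##|.  b27=0 t=3,i=1
  ##.#.|.  b26=0 t=1,i=8
  ##..#|#  b25=1 t=0,i=6
  ##...|.  b24=0 t=0,i=10
  #.###|#  b23=1 t=1,i=0
  #.##.|#  b22=1 t=3,i=2
  #.#.#|.  b21=0 t=1,i=9
  #.#..|.  b20=0 t=4,i=12
  #..##|#  b19=1 t=0,i=7
  #..#.|#  b18=1 t=2,i=12
  #...#|#  b17=1 t=0,i=2
  #....|.  b16=0 t=2,i=7
  .####|#  b15=1 t=6,i=12
  .###.|.  b14=0 t=1,i=1
  .##.#|.  b13=0 t=3,i=0
  .##..|#  b12=1 t=0,i=5
  .#.##|.  b11=0 t=1,i=12
  .#.#.|#  b10=1 t=1,i=10
  .#..#|.  b9=0 t=2,i=1
  .#...|#  b8=1 t=0,i=1
  ..###|#  b7=1 t=1,i=5
  ..##.|.  b6=0 t=0,i=4
  ..#.#|#  b5=1 t=3,i=10
  ..#..|#  b4=1 t=0,i=0
  ...##|.  b3=0 t=0,i=3
  ...#.|.  b2=0 t=0,i=12
  ....#|.  b1=0 t=2,i=8
  .....|.  b0=0 t=3,i=6
  bits 10000010110011101001010110110000 = 2194576816

2194576816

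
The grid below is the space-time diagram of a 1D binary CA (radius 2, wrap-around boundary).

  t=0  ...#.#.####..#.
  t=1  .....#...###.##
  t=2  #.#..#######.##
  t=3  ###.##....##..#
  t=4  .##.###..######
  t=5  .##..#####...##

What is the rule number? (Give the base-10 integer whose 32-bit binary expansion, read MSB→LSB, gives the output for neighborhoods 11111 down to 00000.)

2004513241

  [31] ##### => .  t=2,i=7
  [30] ####. => #  t=0,i=9
  [29] ###.# => #  t=1,i=11
  [28] ###.. => #  t=0,i=10
  [27] ##.## => .  t=1,i=12
  [26] ##.#. => #  t=2,i=1
  [25] ##..# => #  t=0,i=11
  [24] ##... => #  t=1,i=0
  [23] #.### => .  t=0,i=7
  [22] #.##. => #  t=1,i=13
  [21] #.#.# => #  t=0,i=5
  [20] #.#.. => #  t=2,i=2
  [19] #..## => #  t=2,i=4
  [18] #..#. => .  t=0,i=12
  [17] #...# => #  t=1,i=7
  [16] #.... => .  t=0,i=0
  [15] .#### => .  t=0,i=8
  [14] .###. => #  t=1,i=10
  [13] .##.# => #  t=4,i=2
  [12] .##.. => #  t=1,i=14
  [11] .#.## => .  t=0,i=6
  [10] .#.#. => .  t=0,i=4
  [9] .#..# => .  t=2,i=3
  [8] .#... => #  t=0,i=14
  [7] ..### => #  t=1,i=9
  [6] ..##. => #  t=3,i=10
  [5] ..#.# => .  t=0,i=3
  [4] ..#.. => #  t=0,i=13
  [3] ...## => #  t=1,i=8
  [2] ...#. => .  t=0,i=2
  [1] ....# => .  t=0,i=1
  [0] ..... => #  t=1,i=2
  bits 01110111011110100111000111011001 = 2004513241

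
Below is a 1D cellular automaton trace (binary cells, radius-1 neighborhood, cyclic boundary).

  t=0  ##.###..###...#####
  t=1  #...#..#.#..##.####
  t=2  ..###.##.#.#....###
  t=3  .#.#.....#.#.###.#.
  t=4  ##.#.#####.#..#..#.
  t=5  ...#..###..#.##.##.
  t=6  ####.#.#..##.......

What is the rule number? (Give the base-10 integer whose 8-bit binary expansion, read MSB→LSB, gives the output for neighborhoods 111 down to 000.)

135

  ###|#  b7=1 t=0,i=0
  ##.|.  b6=0 t=0,i=1
  #.#|.  b5=0 t=0,i=2
  #..|.  b4=0 t=0,i=6
  .##|.  b3=0 t=0,i=3
  .#.|#  b2=1 t=1,i=4
  ..#|#  b1=1 t=0,i=7
  ...|#  b0=1 t=0,i=12
  bits 10000111 = 135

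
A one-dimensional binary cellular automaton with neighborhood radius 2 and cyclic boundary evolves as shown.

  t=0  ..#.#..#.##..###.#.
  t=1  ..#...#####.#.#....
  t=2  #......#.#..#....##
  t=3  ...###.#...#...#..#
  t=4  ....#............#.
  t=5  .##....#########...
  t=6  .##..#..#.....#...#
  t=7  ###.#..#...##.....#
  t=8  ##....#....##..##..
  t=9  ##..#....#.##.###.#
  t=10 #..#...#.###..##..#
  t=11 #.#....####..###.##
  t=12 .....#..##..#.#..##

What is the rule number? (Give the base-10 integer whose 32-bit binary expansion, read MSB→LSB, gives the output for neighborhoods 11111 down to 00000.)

1089263715

  nb #####: next=.  (t=1,i=8, bit31=0)
  nb ####.: next=#  (t=1,i=9, bit30=1)
  nb ###.#: next=.  (t=0,i=15, bit29=0)
  nb ###..: next=.  (t=2,i=0, bit28=0)
  nb ##.##: next=.  (t=9,i=13, bit27=0)
  nb ##.#.: next=.  (t=0,i=16, bit26=0)
  nb ##..#: next=.  (t=0,i=11, bit25=0)
  nb ##...: next=.  (t=2,i=1, bit24=0)
  nb #.###: next=#  (t=9,i=14, bit23=1)
  nb #.##.: next=#  (t=0,i=9, bit22=1)
  nb #.#.#: next=#  (t=1,i=12, bit21=1)
  nb #.#..: next=.  (t=0,i=4, bit20=0)
  nb #..##: next=#  (t=0,i=12, bit19=1)
  nb #..#.: next=#  (t=0,i=6, bit18=1)
  nb #...#: next=.  (t=0,i=0, bit17=0)
  nb #....: next=.  (t=1,i=16, bit16=0)
  nb .####: next=#  (t=1,i=7, bit15=1)
  nb .###.: next=#  (t=0,i=14, bit14=1)
  nb .##.#: next=.  (t=9,i=12, bit13=0)
  nb .##..: next=#  (t=0,i=10, bit12=1)
  nb .#.##: next=#  (t=0,i=8, bit11=1)
  nb .#.#.: next=.  (t=0,i=3, bit10=0)
  nb .#..#: next=.  (t=0,i=5, bit9=0)
  nb .#...: next=.  (t=0,i=18, bit8=0)
  nb ..###: next=.  (t=0,i=13, bit7=0)
  nb ..##.: next=#  (t=5,i=1, bit6=1)
  nb ..#.#: next=#  (t=0,i=2, bit5=1)
  nb ..#..: next=.  (t=1,i=2, bit4=0)
  nb ...##: next=.  (t=1,i=5, bit3=0)
  nb ...#.: next=.  (t=0,i=1, bit2=0)
  nb ....#: next=#  (t=1,i=0, bit1=1)
  nb .....: next=#  (t=1,i=17, bit0=1)
  bits 01000000111011001101100001100011 = 1089263715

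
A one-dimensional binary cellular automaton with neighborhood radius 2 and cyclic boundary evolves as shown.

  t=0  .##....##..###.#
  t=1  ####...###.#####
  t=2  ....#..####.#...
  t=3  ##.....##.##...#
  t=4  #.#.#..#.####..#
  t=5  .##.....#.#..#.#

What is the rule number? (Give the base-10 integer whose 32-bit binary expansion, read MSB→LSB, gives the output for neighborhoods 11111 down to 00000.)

  #####|.  b31=0 t=1,i=0
  ####.|.  b30=0 t=1,i=2
  ###.#|#  b29=1 t=0,i=13
  ###..|.  b28=0 t=1,i=3
  ##.##|#  b27=1 t=1,i=10
  ##.#.|#  b26=1 t=0,i=14
  ##..#|#  b25=1 t=0,i=9
  ##...|#  b24=1 t=0,i=3
  #.###|.  b23=0 t=1,i=11
  #.##.|#  b22=1 t=0,i=1
  #.#.#|#  b21=1 t=0,i=15
  #.#..|.  b20=0 t=2,i=12
  #..##|.  b19=0 t=0,i=10
  #..#.|.  b18=0 t=4,i=6
  #...#|.  b17=0 t=1,i=5
  #....|.  b16=0 t=0,i=4
  .####|#  b15=1 t=1,i=12
  .###.|#  b14=1 t=0,i=12
  .##.#|.  b13=0 t=3,i=8
  .##..|#  b12=1 t=0,i=2
  .#.##|#  b11=1 t=0,i=0
  .#.#.|.  b10=0 t=4,i=3
  .#..#|.  b9=0 t=2,i=5
  .#...|.  b8=0 t=2,i=13
  ..###|#  b7=1 t=0,i=11
  ..##.|#  b6=1 t=0,i=7
  ..#.#|.  b5=0 t=4,i=7
  ..#..|.  b4=0 t=2,i=4
  ...##|.  b3=0 t=0,i=6
  ...#.|.  b2=0 t=2,i=3
  ....#|.  b1=0 t=0,i=5
  .....|#  b0=1 t=2,i=0
  bits 00101111011000001101100011000001 = 794876097

794876097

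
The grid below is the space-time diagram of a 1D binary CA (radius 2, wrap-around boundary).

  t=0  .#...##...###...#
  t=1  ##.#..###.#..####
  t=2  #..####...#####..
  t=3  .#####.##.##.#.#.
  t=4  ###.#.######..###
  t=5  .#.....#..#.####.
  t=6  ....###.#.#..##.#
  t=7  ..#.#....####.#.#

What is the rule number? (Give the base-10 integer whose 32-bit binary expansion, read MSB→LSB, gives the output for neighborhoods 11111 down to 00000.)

1264236199

  [31] ##### => .  t=1,i=15
  [30] ####. => #  t=1,i=0
  [29] ###.# => .  t=1,i=1
  [28] ###.. => .  t=0,i=12
  [27] ##.## => #  t=3,i=6
  [26] ##.#. => .  t=1,i=2
  [25] ##..# => #  t=2,i=15
  [24] ##... => #  t=0,i=7
  [23] #.### => .  t=4,i=6
  [22] #.##. => #  t=3,i=7
  [21] #.#.# => .  t=3,i=13
  [20] #.#.. => #  t=0,i=1
  [19] #..## => #  t=1,i=5
  [18] #..#. => .  t=2,i=16
  [17] #...# => #  t=0,i=3
  [16] #.... => .  t=5,i=3
  [15] .#### => #  t=1,i=14
  [14] .###. => .  t=0,i=11
  [13] .##.# => #  t=3,i=8
  [12] .##.. => #  t=0,i=6
  [11] .#.## => .  t=4,i=5
  [10] .#.#. => #  t=0,i=0
  [9] .#..# => #  t=1,i=4
  [8] .#... => .  t=0,i=2
  [7] ..### => #  t=0,i=10
  [6] ..##. => .  t=0,i=5
  [5] ..#.# => #  t=0,i=16
  [4] ..#.. => .  t=2,i=0
  [3] ...## => .  t=0,i=4
  [2] ...#. => #  t=0,i=15
  [1] ....# => #  t=5,i=5
  [0] ..... => #  t=5,i=4
  bits 01001011010110101011011010100111 = 1264236199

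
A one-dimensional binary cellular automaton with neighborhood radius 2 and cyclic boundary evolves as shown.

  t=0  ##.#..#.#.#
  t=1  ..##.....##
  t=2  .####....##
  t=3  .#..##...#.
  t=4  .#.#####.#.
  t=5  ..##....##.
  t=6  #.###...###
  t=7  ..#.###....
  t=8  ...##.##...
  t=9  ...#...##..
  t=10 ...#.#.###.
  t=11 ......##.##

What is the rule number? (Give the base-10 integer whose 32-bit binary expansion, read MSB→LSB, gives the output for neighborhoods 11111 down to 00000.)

362420304

  ##### -> .   bit 31 = 0  t=4,i=5
  ####. -> .   bit 30 = 0  t=2,i=3
  ###.# -> .   bit 29 = 0  t=0,i=1
  ###.. -> #   bit 28 = 1  t=2,i=4
  ##.## -> .   bit 27 = 0  t=2,i=0
  ##.#. -> #   bit 26 = 1  t=0,i=2
  ##..# -> .   bit 25 = 0  t=1,i=0
  ##... -> #   bit 24 = 1  t=1,i=4
  #.### -> #   bit 23 = 1  t=0,i=10
  #.##. -> .   bit 22 = 0  t=8,i=6
  #.#.# -> .   bit 21 = 0  t=0,i=8
  #.#.. -> #   bit 20 = 1  t=0,i=3
  #..## -> #   bit 19 = 1  t=1,i=1
  #..#. -> .   bit 18 = 0  t=0,i=5
  #...# -> #   bit 17 = 1  t=3,i=7
  #.... -> .   bit 16 = 0  t=1,i=5
  .#### -> .   bit 15 = 0  t=2,i=2
  .###. -> .   bit 14 = 0  t=0,i=0
  .##.# -> .   bit 13 = 0  t=2,i=10
  .##.. -> #   bit 12 = 1  t=1,i=3
  .#.## -> #   bit 11 = 1  t=0,i=9
  .#.#. -> .   bit 10 = 0  t=0,i=7
  .#..# -> .   bit 9 = 0  t=0,i=4
  .#... -> .   bit 8 = 0  t=9,i=4
  ..### -> .   bit 7 = 0  t=6,i=8
  ..##. -> #   bit 6 = 1  t=1,i=2
  ..#.# -> .   bit 5 = 0  t=0,i=6
  ..#.. -> #   bit 4 = 1  t=3,i=1
  ...## -> .   bit 3 = 0  t=1,i=8
  ...#. -> .   bit 2 = 0  t=3,i=8
  ....# -> .   bit 1 = 0  t=1,i=7
  ..... -> .   bit 0 = 0  t=1,i=6
  bits 00010101100110100001100001010000 = 362420304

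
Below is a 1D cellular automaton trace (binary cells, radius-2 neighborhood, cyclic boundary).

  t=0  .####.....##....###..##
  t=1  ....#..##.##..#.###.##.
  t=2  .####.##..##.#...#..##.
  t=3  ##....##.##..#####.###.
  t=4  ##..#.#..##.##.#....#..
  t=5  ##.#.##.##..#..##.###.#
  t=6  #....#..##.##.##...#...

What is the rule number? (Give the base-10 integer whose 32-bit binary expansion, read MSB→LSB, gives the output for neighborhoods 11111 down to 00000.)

2422101463

  nb #####: next=#  (t=3,i=15, bit31=1)
  nb ####.: next=.  (t=0,i=3, bit30=0)
  nb ###.#: next=.  (t=1,i=18, bit29=0)
  nb ###..: next=#  (t=0,i=4, bit28=1)
  nb ##.##: next=.  (t=0,i=0, bit27=0)
  nb ##.#.: next=.  (t=2,i=12, bit26=0)
  nb ##..#: next=.  (t=0,i=19, bit25=0)
  nb ##...: next=.  (t=0,i=5, bit24=0)
  nb #.###: next=.  (t=0,i=1, bit23=0)
  nb #.##.: next=#  (t=1,i=10, bit22=1)
  nb #.#.#: next=.  (t=5,i=3, bit21=0)
  nb #.#..: next=#  (t=2,i=13, bit20=1)
  nb #..##: next=#  (t=0,i=20, bit19=1)
  nb #..#.: next=#  (t=1,i=13, bit18=1)
  nb #...#: next=#  (t=2,i=15, bit17=1)
  nb #....: next=.  (t=0,i=6, bit16=0)
  nb .####: next=.  (t=0,i=2, bit15=0)
  nb .###.: next=#  (t=0,i=17, bit14=1)
  nb .##.#: next=.  (t=0,i=22, bit13=0)
  nb .##..: next=#  (t=0,i=11, bit12=1)
  nb .#.##: next=.  (t=1,i=15, bit11=0)
  nb .#.#.: next=#  (t=4,i=5, bit10=1)
  nb .#..#: next=.  (t=1,i=5, bit9=0)
  nb .#...: next=#  (t=2,i=14, bit8=1)
  nb ..###: next=#  (t=0,i=16, bit7=1)
  nb ..##.: next=#  (t=0,i=10, bit6=1)
  nb ..#.#: next=.  (t=1,i=14, bit5=0)
  nb ..#..: next=#  (t=1,i=4, bit4=1)
  nb ...##: next=.  (t=0,i=9, bit3=0)
  nb ...#.: next=#  (t=1,i=3, bit2=1)
  nb ....#: next=#  (t=0,i=8, bit1=1)
  nb .....: next=#  (t=0,i=7, bit0=1)
  bits 10010000010111100101010111010111 = 2422101463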